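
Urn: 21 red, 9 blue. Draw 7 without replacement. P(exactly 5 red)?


Hypergeometric: C(21,5)×C(9,2)/C(30,7)
= 20349×36/2035800 = 6783/18850

P(X=5) = 6783/18850 ≈ 35.98%


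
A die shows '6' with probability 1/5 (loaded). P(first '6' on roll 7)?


Geometric: P(X=7) = (1-p)^(k-1)×p = (4/5)^6×1/5 = 4096/78125

P(X=7) = 4096/78125 ≈ 5.24%


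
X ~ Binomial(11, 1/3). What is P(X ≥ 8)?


P(X ≥ 8) = Σ P(X=i) for i=8..11
P(X=8) = 440/59049
P(X=9) = 220/177147
P(X=10) = 22/177147
P(X=11) = 1/177147
Sum = 521/59049

P(X ≥ 8) = 521/59049 ≈ 0.88%


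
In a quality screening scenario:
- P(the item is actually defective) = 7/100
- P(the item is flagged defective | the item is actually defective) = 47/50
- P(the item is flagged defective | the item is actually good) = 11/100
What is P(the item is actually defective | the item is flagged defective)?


Using Bayes' theorem:
P(A|B) = P(B|A)·P(A) / P(B)

P(the item is flagged defective) = 47/50 × 7/100 + 11/100 × 93/100
= 329/5000 + 1023/10000 = 1681/10000

P(the item is actually defective|the item is flagged defective) = (329/5000) / (1681/10000) = 658/1681

P(the item is actually defective|the item is flagged defective) = 658/1681 ≈ 39.14%


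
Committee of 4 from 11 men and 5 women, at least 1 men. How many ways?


Count by #men:
  1M,3W: C(11,1)×C(5,3)=110
  2M,2W: C(11,2)×C(5,2)=550
  3M,1W: C(11,3)×C(5,1)=825
  4M,0W: C(11,4)×C(5,0)=330
Total = 1815

1815


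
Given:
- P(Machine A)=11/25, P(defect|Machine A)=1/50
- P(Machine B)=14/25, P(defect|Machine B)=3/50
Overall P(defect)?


P(B) = Σ P(B|Aᵢ)×P(Aᵢ)
  1/50×11/25 = 11/1250
  3/50×14/25 = 21/625
Sum = 53/1250

P(defect) = 53/1250 ≈ 4.24%


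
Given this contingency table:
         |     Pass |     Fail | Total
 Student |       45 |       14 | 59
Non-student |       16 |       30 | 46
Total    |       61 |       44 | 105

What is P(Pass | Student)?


P(Pass | Student) = 45/(45+14) = 45/59

P(Pass|Student) = 45/59 ≈ 76.27%


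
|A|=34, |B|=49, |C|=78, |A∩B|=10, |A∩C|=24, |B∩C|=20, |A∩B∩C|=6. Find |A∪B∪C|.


|A∪B∪C| = 34+49+78-10-24-20+6 = 113

|A∪B∪C| = 113


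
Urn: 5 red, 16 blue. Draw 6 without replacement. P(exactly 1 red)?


Hypergeometric: C(5,1)×C(16,5)/C(21,6)
= 5×4368/54264 = 130/323

P(X=1) = 130/323 ≈ 40.25%


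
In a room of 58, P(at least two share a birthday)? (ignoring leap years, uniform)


P(all different) = Π(365-i)/365 for i=0..57
= 0.008335
P(match) = 1 - 0.008335 = 0.991665

P ≈ 0.9917 ≈ 99.17%


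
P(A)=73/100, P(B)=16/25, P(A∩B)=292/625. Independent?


P(A)×P(B) = 292/625
P(A∩B) = 292/625
Equal ✓ → Independent

Yes, independent


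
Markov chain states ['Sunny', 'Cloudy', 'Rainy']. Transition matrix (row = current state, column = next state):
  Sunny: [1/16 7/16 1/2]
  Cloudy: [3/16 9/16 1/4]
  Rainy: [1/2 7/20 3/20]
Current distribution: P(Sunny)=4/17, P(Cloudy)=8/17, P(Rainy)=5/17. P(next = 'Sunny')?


P(next=Sunny) = Σᵢ P(now=i)×P(i→Sunny)
= 4/17×1/16 + 8/17×3/16 + 5/17×1/2
= 1/68 + 3/34 + 5/34 = 1/4

P = 1/4 ≈ 0.2500


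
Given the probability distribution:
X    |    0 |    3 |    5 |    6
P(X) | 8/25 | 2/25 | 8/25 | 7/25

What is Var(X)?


E[X] = 88/25
E[X²] = 94/5
Var(X) = E[X²] - (E[X])² = 94/5 - 7744/625 = 4006/625

Var(X) = 4006/625 ≈ 6.4096


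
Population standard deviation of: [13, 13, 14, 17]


Mean = 57/4
  (13-57/4)²=25/16
  (13-57/4)²=25/16
  (14-57/4)²=1/16
  (17-57/4)²=121/16
Σ(x-μ)² = 43/4
σ² = (43/4)/4 = 43/16

σ = √(43/16) ≈ 1.6394


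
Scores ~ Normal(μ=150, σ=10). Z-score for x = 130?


z = (x - μ)/σ = (130 - 150)/10 = -2.0

z = -2.0


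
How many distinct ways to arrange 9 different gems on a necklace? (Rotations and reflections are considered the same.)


Free circular arrangements: rotations and reflections both identified.
(n-1)!/2 = 8!/2 = 40320/2 = 20160

20160


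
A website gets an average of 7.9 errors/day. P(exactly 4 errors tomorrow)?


Poisson(λ=7.9): P(X=4) = e^(-λ)×λ^k/k!
= e^(-7.9) × 7.9^4 / 4!
≈ 0.0003707435405 × 3895.0081 / 24 ≈ 0.060169

P(X=4) ≈ 0.060169 ≈ 6.02%


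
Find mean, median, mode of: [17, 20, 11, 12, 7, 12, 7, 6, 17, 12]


Sorted: [6, 7, 7, 11, 12, 12, 12, 17, 17, 20]
Mean = 121/10
Median = 12
Freq: {17: 2, 20: 1, 11: 1, 12: 3, 7: 2, 6: 1}
Mode: [12]

Mean=121/10, Median=12, Mode=12


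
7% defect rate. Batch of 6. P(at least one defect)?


P(all good) = (93/100)^6 = 646990183449/1000000000000
P(≥1 defect) = 353009816551/1000000000000

P = 353009816551/1000000000000 ≈ 35.30%


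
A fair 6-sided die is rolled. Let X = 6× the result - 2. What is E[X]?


E[die] = (1+6)/2 = 7/2
E[X] = 6×7/2 - 2 = 19

E[X] = 19


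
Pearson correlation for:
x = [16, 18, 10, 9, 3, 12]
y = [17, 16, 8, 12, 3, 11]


n=6, Σx=68, Σy=67, Σxy=889, Σx²=914, Σy²=883
r = (6×889 - 68×67)/√((6×914 - 68²)(6×883 - 67²))
= 778/√(860×809) = 778/√695740 ≈ 778/834.1103 ≈ 0.9327

r ≈ 0.9327


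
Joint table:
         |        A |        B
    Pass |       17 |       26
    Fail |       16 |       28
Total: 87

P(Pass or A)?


P(Pass∨A) = P(Pass) + P(A) - P(Pass∧A)
= (43 + 33 - 17)/87 = 59/87

P = 59/87 ≈ 67.82%


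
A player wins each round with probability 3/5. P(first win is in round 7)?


Geometric: P(X=7) = (1-p)^(k-1)×p = (2/5)^6×3/5 = 192/78125

P(X=7) = 192/78125 ≈ 0.25%


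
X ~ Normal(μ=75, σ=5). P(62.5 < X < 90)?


z₁=(62.5-75)/5=-2.5, z₂=(90-75)/5=3.0
P = Φ(3.0) - Φ(-2.5) = 0.998650 - 0.006210 = 0.992440 ≈ 0.9924

P(62.5 < X < 90) ≈ 0.9924


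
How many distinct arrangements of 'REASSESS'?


Letters: 8, freq: {'R': 1, 'E': 2, 'A': 1, 'S': 4}
8!/(1!×2!×1!×4!) = 40320/48 = 840

840


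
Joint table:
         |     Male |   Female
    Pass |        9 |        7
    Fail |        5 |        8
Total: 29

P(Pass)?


P(Pass) = (9+7)/29 = 16/29

P(Pass) = 16/29 ≈ 55.17%


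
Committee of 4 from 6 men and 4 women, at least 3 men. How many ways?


Count by #men:
  3M,1W: C(6,3)×C(4,1)=80
  4M,0W: C(6,4)×C(4,0)=15
Total = 95

95


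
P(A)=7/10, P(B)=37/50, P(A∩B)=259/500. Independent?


P(A)×P(B) = 259/500
P(A∩B) = 259/500
Equal ✓ → Independent

Yes, independent


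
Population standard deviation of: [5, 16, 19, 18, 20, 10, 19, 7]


Mean = 114/8 = 57/4
  (5-57/4)²=1369/16
  (16-57/4)²=49/16
  (19-57/4)²=361/16
  (18-57/4)²=225/16
  (20-57/4)²=529/16
  (10-57/4)²=289/16
  (19-57/4)²=361/16
  (7-57/4)²=841/16
Σ(x-μ)² = 503/2
σ² = (503/2)/8 = 503/16

σ = √(503/16) ≈ 5.6069


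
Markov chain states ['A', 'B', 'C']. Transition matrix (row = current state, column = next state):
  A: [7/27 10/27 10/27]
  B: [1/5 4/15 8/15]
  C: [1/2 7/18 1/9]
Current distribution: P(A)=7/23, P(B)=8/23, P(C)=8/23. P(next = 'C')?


P(next=C) = Σᵢ P(now=i)×P(i→C)
= 7/23×10/27 + 8/23×8/15 + 8/23×1/9
= 70/621 + 64/345 + 8/207 = 1046/3105

P = 1046/3105 ≈ 0.3369


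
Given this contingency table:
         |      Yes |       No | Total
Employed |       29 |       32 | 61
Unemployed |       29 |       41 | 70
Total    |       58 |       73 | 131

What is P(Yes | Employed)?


P(Yes | Employed) = 29/(29+32) = 29/61

P(Yes|Employed) = 29/61 ≈ 47.54%


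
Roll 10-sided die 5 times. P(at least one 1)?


P(no 1)^5 = (9/10)^5 = 59049/100000
P(≥1) = 1 - 59049/100000 = 40951/100000

P = 40951/100000 ≈ 40.95%


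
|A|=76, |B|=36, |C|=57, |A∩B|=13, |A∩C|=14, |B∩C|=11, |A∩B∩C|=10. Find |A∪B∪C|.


|A∪B∪C| = 76+36+57-13-14-11+10 = 141

|A∪B∪C| = 141


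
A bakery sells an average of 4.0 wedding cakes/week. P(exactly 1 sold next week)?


Poisson(λ=4.0): P(X=1) = e^(-λ)×λ^k/k!
= e^(-4.0) × 4.0^1 / 1!
≈ 0.01831563889 × 4 / 1 ≈ 0.073263

P(X=1) ≈ 0.073263 ≈ 7.33%


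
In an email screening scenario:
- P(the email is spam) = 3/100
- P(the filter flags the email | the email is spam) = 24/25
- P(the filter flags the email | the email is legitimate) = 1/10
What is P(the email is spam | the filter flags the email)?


Using Bayes' theorem:
P(A|B) = P(B|A)·P(A) / P(B)

P(the filter flags the email) = 24/25 × 3/100 + 1/10 × 97/100
= 18/625 + 97/1000 = 629/5000

P(the email is spam|the filter flags the email) = (18/625) / (629/5000) = 144/629

P(the email is spam|the filter flags the email) = 144/629 ≈ 22.89%


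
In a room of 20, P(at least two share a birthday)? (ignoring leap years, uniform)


P(all different) = Π(365-i)/365 for i=0..19
= 0.588562
P(match) = 1 - 0.588562 = 0.411438

P ≈ 0.4114 ≈ 41.14%


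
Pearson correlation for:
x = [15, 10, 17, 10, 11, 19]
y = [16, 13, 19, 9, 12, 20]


n=6, Σx=82, Σy=89, Σxy=1295, Σx²=1196, Σy²=1411
r = (6×1295 - 82×89)/√((6×1196 - 82²)(6×1411 - 89²))
= 472/√(452×545) = 472/√246340 ≈ 472/496.3265 ≈ 0.9510

r ≈ 0.9510


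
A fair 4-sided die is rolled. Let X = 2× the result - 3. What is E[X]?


E[die] = (1+4)/2 = 5/2
E[X] = 2×5/2 - 3 = 2

E[X] = 2


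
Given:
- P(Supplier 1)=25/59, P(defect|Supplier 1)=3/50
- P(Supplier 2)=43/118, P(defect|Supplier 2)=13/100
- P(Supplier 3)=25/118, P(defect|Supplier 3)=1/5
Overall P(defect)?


P(B) = Σ P(B|Aᵢ)×P(Aᵢ)
  3/50×25/59 = 3/118
  13/100×43/118 = 559/11800
  1/5×25/118 = 5/118
Sum = 1359/11800

P(defect) = 1359/11800 ≈ 11.52%


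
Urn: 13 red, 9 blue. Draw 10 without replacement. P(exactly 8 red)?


Hypergeometric: C(13,8)×C(9,2)/C(22,10)
= 1287×36/646646 = 162/2261

P(X=8) = 162/2261 ≈ 7.16%


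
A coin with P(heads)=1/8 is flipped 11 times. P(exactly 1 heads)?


Binomial: P(X=1) = C(11,1)×p^1×(1-p)^10
= 11 × 1/8 × 282475249/1073741824 = 3107227739/8589934592

P(X=1) = 3107227739/8589934592 ≈ 36.17%


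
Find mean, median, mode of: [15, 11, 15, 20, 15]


Sorted: [11, 15, 15, 15, 20]
Mean = 76/5
Median = 15
Freq: {15: 3, 11: 1, 20: 1}
Mode: [15]

Mean=76/5, Median=15, Mode=15


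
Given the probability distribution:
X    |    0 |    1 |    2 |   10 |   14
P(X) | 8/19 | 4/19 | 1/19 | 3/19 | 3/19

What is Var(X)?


E[X] = 78/19
E[X²] = 896/19
Var(X) = E[X²] - (E[X])² = 896/19 - 6084/361 = 10940/361

Var(X) = 10940/361 ≈ 30.3047


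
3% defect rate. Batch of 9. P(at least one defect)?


P(all good) = (97/100)^9 = 760231058654565217/1000000000000000000
P(≥1 defect) = 239768941345434783/1000000000000000000

P = 239768941345434783/1000000000000000000 ≈ 23.98%


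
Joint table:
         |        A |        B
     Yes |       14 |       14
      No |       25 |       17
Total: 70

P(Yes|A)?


P(Yes|A) = 14/(14+25) = 14/39

P = 14/39 ≈ 35.90%


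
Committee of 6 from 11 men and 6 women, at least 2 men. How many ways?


Count by #men:
  2M,4W: C(11,2)×C(6,4)=825
  3M,3W: C(11,3)×C(6,3)=3300
  4M,2W: C(11,4)×C(6,2)=4950
  5M,1W: C(11,5)×C(6,1)=2772
  6M,0W: C(11,6)×C(6,0)=462
Total = 12309

12309


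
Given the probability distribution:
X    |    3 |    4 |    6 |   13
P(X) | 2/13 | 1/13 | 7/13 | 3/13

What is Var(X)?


E[X] = 7
E[X²] = 61
Var(X) = E[X²] - (E[X])² = 61 - 49 = 12

Var(X) = 12 ≈ 12.0000


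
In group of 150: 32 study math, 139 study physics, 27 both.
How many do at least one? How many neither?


|A∪B| = 32+139-27 = 144
Neither = 150-144 = 6

At least one: 144; Neither: 6


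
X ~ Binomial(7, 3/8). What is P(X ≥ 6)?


P(X ≥ 6) = Σ P(X=i) for i=6..7
P(X=6) = 25515/2097152
P(X=7) = 2187/2097152
Sum = 13851/1048576

P(X ≥ 6) = 13851/1048576 ≈ 1.32%


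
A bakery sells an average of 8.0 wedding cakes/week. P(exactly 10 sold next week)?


Poisson(λ=8.0): P(X=10) = e^(-λ)×λ^k/k!
= e^(-8.0) × 8.0^10 / 10!
≈ 0.0003354626279 × 1073741824 / 3628800 ≈ 0.099262

P(X=10) ≈ 0.099262 ≈ 9.93%


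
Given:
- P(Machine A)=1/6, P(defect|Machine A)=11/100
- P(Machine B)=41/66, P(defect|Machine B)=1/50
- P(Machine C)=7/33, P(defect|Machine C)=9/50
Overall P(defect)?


P(B) = Σ P(B|Aᵢ)×P(Aᵢ)
  11/100×1/6 = 11/600
  1/50×41/66 = 41/3300
  9/50×7/33 = 21/550
Sum = 91/1320

P(defect) = 91/1320 ≈ 6.89%


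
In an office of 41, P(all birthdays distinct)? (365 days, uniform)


P(all different) = Π(365-i)/365 for i=0..40
= (365/365)×(364/365)×...×(325/365)
= 0.096848

P ≈ 0.0968 ≈ 9.68%


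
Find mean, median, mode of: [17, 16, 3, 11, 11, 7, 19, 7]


Sorted: [3, 7, 7, 11, 11, 16, 17, 19]
Mean = 91/8
Median = 11
Freq: {17: 1, 16: 1, 3: 1, 11: 2, 7: 2, 19: 1}
Mode: [7, 11]

Mean=91/8, Median=11, Mode=[7, 11]


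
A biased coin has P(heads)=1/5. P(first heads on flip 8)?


Geometric: P(X=8) = (1-p)^(k-1)×p = (4/5)^7×1/5 = 16384/390625

P(X=8) = 16384/390625 ≈ 4.19%


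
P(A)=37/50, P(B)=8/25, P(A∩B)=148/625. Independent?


P(A)×P(B) = 148/625
P(A∩B) = 148/625
Equal ✓ → Independent

Yes, independent


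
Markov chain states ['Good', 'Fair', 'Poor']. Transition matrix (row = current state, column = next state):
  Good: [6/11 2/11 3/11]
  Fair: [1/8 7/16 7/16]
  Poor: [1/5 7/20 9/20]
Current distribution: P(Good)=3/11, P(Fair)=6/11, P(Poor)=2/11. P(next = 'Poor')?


P(next=Poor) = Σᵢ P(now=i)×P(i→Poor)
= 3/11×3/11 + 6/11×7/16 + 2/11×9/20
= 9/121 + 21/88 + 9/110 = 1911/4840

P = 1911/4840 ≈ 0.3948


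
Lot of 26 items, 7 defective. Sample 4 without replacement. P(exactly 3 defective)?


Hypergeometric: C(7,3)×C(19,1)/C(26,4)
= 35×19/14950 = 133/2990

P(X=3) = 133/2990 ≈ 4.45%


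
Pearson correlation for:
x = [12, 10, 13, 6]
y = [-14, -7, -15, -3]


n=4, Σx=41, Σy=-39, Σxy=-451, Σx²=449, Σy²=479
r = (4×(-451) - 41×(-39))/√((4×449 - 41²)(4×479 - (-39)²))
= -205/√(115×395) = -205/√45425 ≈ -205/213.1314 ≈ -0.9618

r ≈ -0.9618


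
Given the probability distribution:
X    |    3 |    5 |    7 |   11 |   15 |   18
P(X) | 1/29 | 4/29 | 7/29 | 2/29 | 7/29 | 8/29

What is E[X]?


E[X] = Σ x·P(X=x)
= (3)×(1/29) + (5)×(4/29) + (7)×(7/29) + (11)×(2/29) + (15)×(7/29) + (18)×(8/29)
= 343/29

E[X] = 343/29


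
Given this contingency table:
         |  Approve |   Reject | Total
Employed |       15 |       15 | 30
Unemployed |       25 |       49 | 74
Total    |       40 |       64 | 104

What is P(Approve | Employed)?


P(Approve | Employed) = 15/(15+15) = 15/30 = 1/2

P(Approve|Employed) = 1/2 ≈ 50.00%


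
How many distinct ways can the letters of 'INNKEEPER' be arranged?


Letters: 9, freq: {'I': 1, 'N': 2, 'K': 1, 'E': 3, 'P': 1, 'R': 1}
9!/(1!×2!×1!×3!×1!×1!) = 362880/12 = 30240

30240


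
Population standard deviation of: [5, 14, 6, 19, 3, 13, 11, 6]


Mean = 77/8
  (5-77/8)²=1369/64
  (14-77/8)²=1225/64
  (6-77/8)²=841/64
  (19-77/8)²=5625/64
  (3-77/8)²=2809/64
  (13-77/8)²=729/64
  (11-77/8)²=121/64
  (6-77/8)²=841/64
Σ(x-μ)² = 1695/8
σ² = (1695/8)/8 = 1695/64

σ = √(1695/64) ≈ 5.1463


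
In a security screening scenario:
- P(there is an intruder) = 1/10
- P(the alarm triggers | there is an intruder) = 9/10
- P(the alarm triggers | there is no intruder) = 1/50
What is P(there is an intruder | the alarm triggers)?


Using Bayes' theorem:
P(A|B) = P(B|A)·P(A) / P(B)

P(the alarm triggers) = 9/10 × 1/10 + 1/50 × 9/10
= 9/100 + 9/500 = 27/250

P(there is an intruder|the alarm triggers) = (9/100) / (27/250) = 5/6

P(there is an intruder|the alarm triggers) = 5/6 ≈ 83.33%


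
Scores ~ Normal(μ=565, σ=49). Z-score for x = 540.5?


z = (x - μ)/σ = (540.5 - 565)/49 = -0.5

z = -0.5


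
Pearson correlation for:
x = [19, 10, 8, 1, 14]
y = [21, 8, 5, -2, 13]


n=5, Σx=52, Σy=45, Σxy=699, Σx²=722, Σy²=703
r = (5×699 - 52×45)/√((5×722 - 52²)(5×703 - 45²))
= 1155/√(906×1490) = 1155/√1349940 ≈ 1155/1161.8692 ≈ 0.9941

r ≈ 0.9941


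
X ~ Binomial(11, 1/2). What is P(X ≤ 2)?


P(X ≤ 2) = Σ P(X=i) for i=0..2
P(X=0) = 1/2048
P(X=1) = 11/2048
P(X=2) = 55/2048
Sum = 67/2048

P(X ≤ 2) = 67/2048 ≈ 3.27%


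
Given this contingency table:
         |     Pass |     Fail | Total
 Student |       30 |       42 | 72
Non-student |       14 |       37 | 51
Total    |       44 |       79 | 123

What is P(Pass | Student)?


P(Pass | Student) = 30/(30+42) = 30/72 = 5/12

P(Pass|Student) = 5/12 ≈ 41.67%


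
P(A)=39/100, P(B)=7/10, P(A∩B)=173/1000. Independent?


P(A)×P(B) = 273/1000
P(A∩B) = 173/1000
Not equal → NOT independent

No, not independent


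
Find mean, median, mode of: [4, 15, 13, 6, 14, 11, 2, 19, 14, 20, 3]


Sorted: [2, 3, 4, 6, 11, 13, 14, 14, 15, 19, 20]
Mean = 121/11 = 11
Median = 13
Freq: {4: 1, 15: 1, 13: 1, 6: 1, 14: 2, 11: 1, 2: 1, 19: 1, 20: 1, 3: 1}
Mode: [14]

Mean=11, Median=13, Mode=14


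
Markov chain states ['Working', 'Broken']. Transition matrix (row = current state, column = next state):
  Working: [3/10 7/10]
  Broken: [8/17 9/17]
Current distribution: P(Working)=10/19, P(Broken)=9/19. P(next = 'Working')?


P(next=Working) = Σᵢ P(now=i)×P(i→Working)
= 10/19×3/10 + 9/19×8/17
= 3/19 + 72/323 = 123/323

P = 123/323 ≈ 0.3808


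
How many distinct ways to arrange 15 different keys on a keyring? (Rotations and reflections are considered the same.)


Free circular arrangements: rotations and reflections both identified.
(n-1)!/2 = 14!/2 = 87178291200/2 = 43589145600

43589145600


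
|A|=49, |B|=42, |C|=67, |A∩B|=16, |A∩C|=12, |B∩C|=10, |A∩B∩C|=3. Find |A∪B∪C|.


|A∪B∪C| = 49+42+67-16-12-10+3 = 123

|A∪B∪C| = 123


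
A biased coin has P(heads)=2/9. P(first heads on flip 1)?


Geometric: P(X=1) = (1-p)^(k-1)×p = (7/9)^0×2/9 = 2/9

P(X=1) = 2/9 ≈ 22.22%


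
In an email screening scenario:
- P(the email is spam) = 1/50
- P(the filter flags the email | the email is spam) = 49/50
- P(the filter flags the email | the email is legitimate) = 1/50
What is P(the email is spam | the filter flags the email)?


Using Bayes' theorem:
P(A|B) = P(B|A)·P(A) / P(B)

P(the filter flags the email) = 49/50 × 1/50 + 1/50 × 49/50
= 49/2500 + 49/2500 = 49/1250

P(the email is spam|the filter flags the email) = (49/2500) / (49/1250) = 1/2

P(the email is spam|the filter flags the email) = 1/2 ≈ 50.00%


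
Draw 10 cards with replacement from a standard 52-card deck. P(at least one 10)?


P(not a 10) = 48/52 = 12/13
P(none in 10 draws) = (12/13)^10 = 61917364224/137858491849
P(≥1 10) = 1 - 61917364224/137858491849 = 75941127625/137858491849

P = 75941127625/137858491849 ≈ 55.09%


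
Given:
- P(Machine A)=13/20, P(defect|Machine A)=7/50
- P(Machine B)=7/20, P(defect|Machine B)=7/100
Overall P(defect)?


P(B) = Σ P(B|Aᵢ)×P(Aᵢ)
  7/50×13/20 = 91/1000
  7/100×7/20 = 49/2000
Sum = 231/2000

P(defect) = 231/2000 ≈ 11.55%


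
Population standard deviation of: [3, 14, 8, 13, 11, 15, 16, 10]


Mean = 90/8 = 45/4
  (3-45/4)²=1089/16
  (14-45/4)²=121/16
  (8-45/4)²=169/16
  (13-45/4)²=49/16
  (11-45/4)²=1/16
  (15-45/4)²=225/16
  (16-45/4)²=361/16
  (10-45/4)²=25/16
Σ(x-μ)² = 255/2
σ² = (255/2)/8 = 255/16

σ = √(255/16) ≈ 3.9922


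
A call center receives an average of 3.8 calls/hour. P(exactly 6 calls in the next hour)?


Poisson(λ=3.8): P(X=6) = e^(-λ)×λ^k/k!
= e^(-3.8) × 3.8^6 / 6!
≈ 0.02237077186 × 3010.936384 / 720 ≈ 0.093551

P(X=6) ≈ 0.093551 ≈ 9.36%


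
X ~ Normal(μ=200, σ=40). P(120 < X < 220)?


z₁=(120-200)/40=-2.0, z₂=(220-200)/40=0.5
P = Φ(0.5) - Φ(-2.0) = 0.691462 - 0.022750 = 0.668712 ≈ 0.6687

P(120 < X < 220) ≈ 0.6687


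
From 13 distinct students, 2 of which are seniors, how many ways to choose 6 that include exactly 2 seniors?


Choose 2 of the 2 seniors and 4 of the other 11 students:
C(2,2)×C(11,4) = 1×330 = 330

330


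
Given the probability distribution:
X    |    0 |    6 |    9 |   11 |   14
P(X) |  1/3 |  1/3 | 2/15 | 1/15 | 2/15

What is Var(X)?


E[X] = 29/5
E[X²] = 57
Var(X) = E[X²] - (E[X])² = 57 - 841/25 = 584/25

Var(X) = 584/25 ≈ 23.3600


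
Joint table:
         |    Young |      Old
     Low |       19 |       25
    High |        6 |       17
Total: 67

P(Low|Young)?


P(Low|Young) = 19/(19+6) = 19/25

P = 19/25 ≈ 76.00%


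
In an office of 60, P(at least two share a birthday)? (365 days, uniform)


P(all different) = Π(365-i)/365 for i=0..59
= 0.005877
P(match) = 1 - 0.005877 = 0.994123

P ≈ 0.9941 ≈ 99.41%


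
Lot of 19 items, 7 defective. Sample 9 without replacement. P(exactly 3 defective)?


Hypergeometric: C(7,3)×C(12,6)/C(19,9)
= 35×924/92378 = 1470/4199

P(X=3) = 1470/4199 ≈ 35.01%


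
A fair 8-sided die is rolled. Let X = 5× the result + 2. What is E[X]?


E[die] = (1+8)/2 = 9/2
E[X] = 5×9/2 + 2 = 49/2

E[X] = 49/2


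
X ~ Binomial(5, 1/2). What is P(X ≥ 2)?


P(X ≥ 2) = Σ P(X=i) for i=2..5
P(X=2) = 5/16
P(X=3) = 5/16
P(X=4) = 5/32
P(X=5) = 1/32
Sum = 13/16

P(X ≥ 2) = 13/16 ≈ 81.25%


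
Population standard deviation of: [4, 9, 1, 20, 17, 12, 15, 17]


Mean = 95/8
  (4-95/8)²=3969/64
  (9-95/8)²=529/64
  (1-95/8)²=7569/64
  (20-95/8)²=4225/64
  (17-95/8)²=1681/64
  (12-95/8)²=1/64
  (15-95/8)²=625/64
  (17-95/8)²=1681/64
Σ(x-μ)² = 2535/8
σ² = (2535/8)/8 = 2535/64

σ = √(2535/64) ≈ 6.2936


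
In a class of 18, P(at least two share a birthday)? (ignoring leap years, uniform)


P(all different) = Π(365-i)/365 for i=0..17
= 0.653089
P(match) = 1 - 0.653089 = 0.346911

P ≈ 0.3469 ≈ 34.69%


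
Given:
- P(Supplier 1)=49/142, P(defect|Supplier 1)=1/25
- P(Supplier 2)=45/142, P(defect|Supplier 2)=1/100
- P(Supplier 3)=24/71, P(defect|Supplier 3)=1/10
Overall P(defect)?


P(B) = Σ P(B|Aᵢ)×P(Aᵢ)
  1/25×49/142 = 49/3550
  1/100×45/142 = 9/2840
  1/10×24/71 = 12/355
Sum = 721/14200

P(defect) = 721/14200 ≈ 5.08%


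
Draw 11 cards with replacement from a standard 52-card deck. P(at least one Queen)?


P(not a Queen) = 48/52 = 12/13
P(none in 11 draws) = (12/13)^11 = 743008370688/1792160394037
P(≥1 Queen) = 1 - 743008370688/1792160394037 = 1049152023349/1792160394037

P = 1049152023349/1792160394037 ≈ 58.54%


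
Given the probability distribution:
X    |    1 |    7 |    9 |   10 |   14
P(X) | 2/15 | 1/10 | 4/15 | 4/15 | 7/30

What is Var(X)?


E[X] = 55/6
E[X²] = 2971/30
Var(X) = E[X²] - (E[X])² = 2971/30 - 3025/36 = 2701/180

Var(X) = 2701/180 ≈ 15.0056


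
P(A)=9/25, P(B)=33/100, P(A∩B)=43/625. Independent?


P(A)×P(B) = 297/2500
P(A∩B) = 43/625
Not equal → NOT independent

No, not independent


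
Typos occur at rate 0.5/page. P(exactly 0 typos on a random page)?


Poisson(λ=0.5): P(X=0) = e^(-λ)×λ^k/k!
= e^(-0.5) × 0.5^0 / 0!
≈ 0.6065306597 × 1 / 1 ≈ 0.606531

P(X=0) ≈ 0.606531 ≈ 60.65%


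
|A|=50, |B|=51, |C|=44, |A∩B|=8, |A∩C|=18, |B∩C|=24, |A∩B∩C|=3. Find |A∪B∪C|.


|A∪B∪C| = 50+51+44-8-18-24+3 = 98

|A∪B∪C| = 98


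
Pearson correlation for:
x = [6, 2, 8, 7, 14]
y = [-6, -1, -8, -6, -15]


n=5, Σx=37, Σy=-36, Σxy=-354, Σx²=349, Σy²=362
r = (5×(-354) - 37×(-36))/√((5×349 - 37²)(5×362 - (-36)²))
= -438/√(376×514) = -438/√193264 ≈ -438/439.6180 ≈ -0.9963

r ≈ -0.9963


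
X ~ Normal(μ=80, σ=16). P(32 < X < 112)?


z₁=(32-80)/16=-3.0, z₂=(112-80)/16=2.0
P = Φ(2.0) - Φ(-3.0) = 0.977250 - 0.001350 = 0.975900 ≈ 0.9759

P(32 < X < 112) ≈ 0.9759


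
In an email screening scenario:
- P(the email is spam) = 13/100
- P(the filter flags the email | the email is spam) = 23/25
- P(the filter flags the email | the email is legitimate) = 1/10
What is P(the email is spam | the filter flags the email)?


Using Bayes' theorem:
P(A|B) = P(B|A)·P(A) / P(B)

P(the filter flags the email) = 23/25 × 13/100 + 1/10 × 87/100
= 299/2500 + 87/1000 = 1033/5000

P(the email is spam|the filter flags the email) = (299/2500) / (1033/5000) = 598/1033

P(the email is spam|the filter flags the email) = 598/1033 ≈ 57.89%


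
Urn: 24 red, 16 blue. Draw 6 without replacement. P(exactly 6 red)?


Hypergeometric: C(24,6)×C(16,0)/C(40,6)
= 134596×1/3838380 = 253/7215

P(X=6) = 253/7215 ≈ 3.51%


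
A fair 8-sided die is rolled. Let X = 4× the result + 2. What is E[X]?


E[die] = (1+8)/2 = 9/2
E[X] = 4×9/2 + 2 = 20

E[X] = 20


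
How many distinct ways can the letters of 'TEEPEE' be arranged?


Letters: 6, freq: {'T': 1, 'E': 4, 'P': 1}
6!/(1!×4!×1!) = 720/24 = 30

30


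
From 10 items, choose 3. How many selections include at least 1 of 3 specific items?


Complement: C(10,3) - C(7,3) = 120 - 35 = 85

85


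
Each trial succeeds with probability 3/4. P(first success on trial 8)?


Geometric: P(X=8) = (1-p)^(k-1)×p = (1/4)^7×3/4 = 3/65536

P(X=8) = 3/65536 ≈ 0.00%


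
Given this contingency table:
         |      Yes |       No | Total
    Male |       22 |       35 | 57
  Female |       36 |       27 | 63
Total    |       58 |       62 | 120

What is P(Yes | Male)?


P(Yes | Male) = 22/(22+35) = 22/57

P(Yes|Male) = 22/57 ≈ 38.60%


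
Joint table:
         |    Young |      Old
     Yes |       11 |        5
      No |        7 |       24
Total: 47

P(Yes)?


P(Yes) = (11+5)/47 = 16/47

P(Yes) = 16/47 ≈ 34.04%


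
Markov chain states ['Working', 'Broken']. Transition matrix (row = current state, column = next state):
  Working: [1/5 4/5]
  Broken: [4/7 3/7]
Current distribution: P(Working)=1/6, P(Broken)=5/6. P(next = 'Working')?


P(next=Working) = Σᵢ P(now=i)×P(i→Working)
= 1/6×1/5 + 5/6×4/7
= 1/30 + 10/21 = 107/210

P = 107/210 ≈ 0.5095


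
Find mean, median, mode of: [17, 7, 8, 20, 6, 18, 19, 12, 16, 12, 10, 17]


Sorted: [6, 7, 8, 10, 12, 12, 16, 17, 17, 18, 19, 20]
Mean = 162/12 = 27/2
Median = 14
Freq: {17: 2, 7: 1, 8: 1, 20: 1, 6: 1, 18: 1, 19: 1, 12: 2, 16: 1, 10: 1}
Mode: [12, 17]

Mean=27/2, Median=14, Mode=[12, 17]


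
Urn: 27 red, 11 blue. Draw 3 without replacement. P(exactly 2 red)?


Hypergeometric: C(27,2)×C(11,1)/C(38,3)
= 351×11/8436 = 1287/2812

P(X=2) = 1287/2812 ≈ 45.77%


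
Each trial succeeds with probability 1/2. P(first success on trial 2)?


Geometric: P(X=2) = (1-p)^(k-1)×p = (1/2)^1×1/2 = 1/4

P(X=2) = 1/4 ≈ 25.00%


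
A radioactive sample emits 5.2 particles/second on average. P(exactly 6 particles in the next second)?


Poisson(λ=5.2): P(X=6) = e^(-λ)×λ^k/k!
= e^(-5.2) × 5.2^6 / 6!
≈ 0.005516564421 × 19770.609664 / 720 ≈ 0.151480

P(X=6) ≈ 0.151480 ≈ 15.15%


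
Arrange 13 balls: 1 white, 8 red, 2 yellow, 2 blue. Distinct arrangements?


13!/(1!×8!×2!×2!) = 38610

38610


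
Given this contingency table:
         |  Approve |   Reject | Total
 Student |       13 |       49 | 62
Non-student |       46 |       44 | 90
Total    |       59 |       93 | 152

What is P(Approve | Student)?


P(Approve | Student) = 13/(13+49) = 13/62

P(Approve|Student) = 13/62 ≈ 20.97%


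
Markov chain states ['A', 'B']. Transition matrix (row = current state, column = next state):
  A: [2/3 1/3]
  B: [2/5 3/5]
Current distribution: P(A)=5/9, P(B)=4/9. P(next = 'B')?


P(next=B) = Σᵢ P(now=i)×P(i→B)
= 5/9×1/3 + 4/9×3/5
= 5/27 + 4/15 = 61/135

P = 61/135 ≈ 0.4519


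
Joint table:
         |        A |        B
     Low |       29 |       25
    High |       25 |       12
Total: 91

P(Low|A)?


P(Low|A) = 29/(29+25) = 29/54

P = 29/54 ≈ 53.70%


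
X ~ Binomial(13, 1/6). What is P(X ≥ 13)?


P(X ≥ 13) = Σ P(X=i) for i=13..13
P(X=13) = 1/13060694016
Sum = 1/13060694016

P(X ≥ 13) = 1/13060694016 ≈ 0.00%


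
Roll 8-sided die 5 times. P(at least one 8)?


P(no 8)^5 = (7/8)^5 = 16807/32768
P(≥1) = 1 - 16807/32768 = 15961/32768

P = 15961/32768 ≈ 48.71%


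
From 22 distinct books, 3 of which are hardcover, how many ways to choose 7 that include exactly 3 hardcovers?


Choose 3 of the 3 hardcovers and 4 of the other 19 books:
C(3,3)×C(19,4) = 1×3876 = 3876

3876


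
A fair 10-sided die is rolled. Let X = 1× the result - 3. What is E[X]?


E[die] = (1+10)/2 = 11/2
E[X] = 1×11/2 - 3 = 5/2

E[X] = 5/2


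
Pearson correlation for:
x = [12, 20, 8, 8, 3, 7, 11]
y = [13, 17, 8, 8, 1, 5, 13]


n=7, Σx=69, Σy=65, Σxy=805, Σx²=851, Σy²=781
r = (7×805 - 69×65)/√((7×851 - 69²)(7×781 - 65²))
= 1150/√(1196×1242) = 1150/√1485432 ≈ 1150/1218.7830 ≈ 0.9436

r ≈ 0.9436


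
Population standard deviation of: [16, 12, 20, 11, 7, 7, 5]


Mean = 78/7
  (16-78/7)²=1156/49
  (12-78/7)²=36/49
  (20-78/7)²=3844/49
  (11-78/7)²=1/49
  (7-78/7)²=841/49
  (7-78/7)²=841/49
  (5-78/7)²=1849/49
Σ(x-μ)² = 1224/7
σ² = (1224/7)/7 = 1224/49

σ = √(1224/49) ≈ 4.9980


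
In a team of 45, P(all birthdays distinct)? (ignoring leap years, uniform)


P(all different) = Π(365-i)/365 for i=0..44
= (365/365)×(364/365)×...×(321/365)
= 0.059024

P ≈ 0.0590 ≈ 5.90%


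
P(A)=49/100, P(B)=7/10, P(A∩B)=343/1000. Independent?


P(A)×P(B) = 343/1000
P(A∩B) = 343/1000
Equal ✓ → Independent

Yes, independent


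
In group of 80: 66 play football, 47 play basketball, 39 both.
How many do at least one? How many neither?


|A∪B| = 66+47-39 = 74
Neither = 80-74 = 6

At least one: 74; Neither: 6


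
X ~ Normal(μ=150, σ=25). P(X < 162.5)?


z = (162.5-150)/25 = 0.5
P(Z < 0.5) = 0.6915

P(X < 162.5) ≈ 0.6915


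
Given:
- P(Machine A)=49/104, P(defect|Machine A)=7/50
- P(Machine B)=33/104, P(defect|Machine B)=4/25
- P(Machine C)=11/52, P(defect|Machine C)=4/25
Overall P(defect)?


P(B) = Σ P(B|Aᵢ)×P(Aᵢ)
  7/50×49/104 = 343/5200
  4/25×33/104 = 33/650
  4/25×11/52 = 11/325
Sum = 783/5200

P(defect) = 783/5200 ≈ 15.06%


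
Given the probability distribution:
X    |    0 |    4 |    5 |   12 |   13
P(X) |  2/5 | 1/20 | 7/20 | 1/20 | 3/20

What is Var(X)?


E[X] = 9/2
E[X²] = 421/10
Var(X) = E[X²] - (E[X])² = 421/10 - 81/4 = 437/20

Var(X) = 437/20 ≈ 21.8500


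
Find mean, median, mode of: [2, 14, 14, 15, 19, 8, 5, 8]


Sorted: [2, 5, 8, 8, 14, 14, 15, 19]
Mean = 85/8
Median = 11
Freq: {2: 1, 14: 2, 15: 1, 19: 1, 8: 2, 5: 1}
Mode: [8, 14]

Mean=85/8, Median=11, Mode=[8, 14]


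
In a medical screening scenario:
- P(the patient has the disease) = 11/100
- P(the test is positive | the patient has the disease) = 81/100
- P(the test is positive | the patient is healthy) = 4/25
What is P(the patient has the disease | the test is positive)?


Using Bayes' theorem:
P(A|B) = P(B|A)·P(A) / P(B)

P(the test is positive) = 81/100 × 11/100 + 4/25 × 89/100
= 891/10000 + 89/625 = 463/2000

P(the patient has the disease|the test is positive) = (891/10000) / (463/2000) = 891/2315

P(the patient has the disease|the test is positive) = 891/2315 ≈ 38.49%


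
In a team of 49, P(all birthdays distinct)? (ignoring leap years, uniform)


P(all different) = Π(365-i)/365 for i=0..48
= (365/365)×(364/365)×...×(317/365)
= 0.034220

P ≈ 0.0342 ≈ 3.42%


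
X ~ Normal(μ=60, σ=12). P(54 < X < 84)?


z₁=(54-60)/12=-0.5, z₂=(84-60)/12=2.0
P = Φ(2.0) - Φ(-0.5) = 0.977250 - 0.308538 = 0.668712 ≈ 0.6687

P(54 < X < 84) ≈ 0.6687


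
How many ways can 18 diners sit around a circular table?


Circular arrangements of 18 distinct objects: fix one position to break rotational symmetry.
(n-1)! = 17! = 355687428096000

355687428096000


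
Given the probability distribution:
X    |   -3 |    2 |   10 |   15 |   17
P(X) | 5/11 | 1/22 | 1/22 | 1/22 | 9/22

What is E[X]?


E[X] = Σ x·P(X=x)
= (-3)×(5/11) + (2)×(1/22) + (10)×(1/22) + (15)×(1/22) + (17)×(9/22)
= 75/11

E[X] = 75/11


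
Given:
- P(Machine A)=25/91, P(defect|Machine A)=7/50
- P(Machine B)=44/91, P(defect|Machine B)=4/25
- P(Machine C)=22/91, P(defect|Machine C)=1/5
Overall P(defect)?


P(B) = Σ P(B|Aᵢ)×P(Aᵢ)
  7/50×25/91 = 1/26
  4/25×44/91 = 176/2275
  1/5×22/91 = 22/455
Sum = 747/4550

P(defect) = 747/4550 ≈ 16.42%


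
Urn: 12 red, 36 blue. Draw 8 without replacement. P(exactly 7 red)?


Hypergeometric: C(12,7)×C(36,1)/C(48,8)
= 792×36/377348994 = 144/1905803

P(X=7) = 144/1905803 ≈ 0.01%


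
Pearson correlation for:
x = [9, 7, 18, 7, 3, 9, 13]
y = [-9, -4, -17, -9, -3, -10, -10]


n=7, Σx=66, Σy=-62, Σxy=-707, Σx²=762, Σy²=676
r = (7×(-707) - 66×(-62))/√((7×762 - 66²)(7×676 - (-62)²))
= -857/√(978×888) = -857/√868464 ≈ -857/931.9142 ≈ -0.9196

r ≈ -0.9196


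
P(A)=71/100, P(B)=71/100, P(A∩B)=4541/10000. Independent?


P(A)×P(B) = 5041/10000
P(A∩B) = 4541/10000
Not equal → NOT independent

No, not independent


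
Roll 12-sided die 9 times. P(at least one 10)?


P(no 10)^9 = (11/12)^9 = 2357947691/5159780352
P(≥1) = 1 - 2357947691/5159780352 = 2801832661/5159780352

P = 2801832661/5159780352 ≈ 54.30%


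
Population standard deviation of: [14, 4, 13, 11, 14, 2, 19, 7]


Mean = 84/8 = 21/2
  (14-21/2)²=49/4
  (4-21/2)²=169/4
  (13-21/2)²=25/4
  (11-21/2)²=1/4
  (14-21/2)²=49/4
  (2-21/2)²=289/4
  (19-21/2)²=289/4
  (7-21/2)²=49/4
Σ(x-μ)² = 230
σ² = 230/8 = 115/4

σ = √(115/4) ≈ 5.3619


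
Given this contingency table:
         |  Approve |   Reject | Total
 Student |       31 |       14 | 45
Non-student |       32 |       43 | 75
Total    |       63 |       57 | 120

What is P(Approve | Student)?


P(Approve | Student) = 31/(31+14) = 31/45

P(Approve|Student) = 31/45 ≈ 68.89%


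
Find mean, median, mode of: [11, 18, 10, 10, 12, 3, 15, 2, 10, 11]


Sorted: [2, 3, 10, 10, 10, 11, 11, 12, 15, 18]
Mean = 102/10 = 51/5
Median = 21/2
Freq: {11: 2, 18: 1, 10: 3, 12: 1, 3: 1, 15: 1, 2: 1}
Mode: [10]

Mean=51/5, Median=21/2, Mode=10


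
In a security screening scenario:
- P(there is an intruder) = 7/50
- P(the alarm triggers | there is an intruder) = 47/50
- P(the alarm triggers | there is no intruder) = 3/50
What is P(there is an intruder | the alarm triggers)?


Using Bayes' theorem:
P(A|B) = P(B|A)·P(A) / P(B)

P(the alarm triggers) = 47/50 × 7/50 + 3/50 × 43/50
= 329/2500 + 129/2500 = 229/1250

P(there is an intruder|the alarm triggers) = (329/2500) / (229/1250) = 329/458

P(there is an intruder|the alarm triggers) = 329/458 ≈ 71.83%


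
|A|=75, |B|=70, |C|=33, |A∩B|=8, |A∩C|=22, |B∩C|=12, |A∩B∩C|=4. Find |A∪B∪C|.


|A∪B∪C| = 75+70+33-8-22-12+4 = 140

|A∪B∪C| = 140


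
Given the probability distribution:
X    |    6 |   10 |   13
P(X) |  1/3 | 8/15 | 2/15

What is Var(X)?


E[X] = 136/15
E[X²] = 1318/15
Var(X) = E[X²] - (E[X])² = 1318/15 - 18496/225 = 1274/225

Var(X) = 1274/225 ≈ 5.6622


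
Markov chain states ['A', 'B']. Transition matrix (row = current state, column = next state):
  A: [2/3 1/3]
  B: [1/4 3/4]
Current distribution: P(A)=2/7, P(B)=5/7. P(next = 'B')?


P(next=B) = Σᵢ P(now=i)×P(i→B)
= 2/7×1/3 + 5/7×3/4
= 2/21 + 15/28 = 53/84

P = 53/84 ≈ 0.6310


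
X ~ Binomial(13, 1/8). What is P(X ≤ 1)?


P(X ≤ 1) = Σ P(X=i) for i=0..1
P(X=0) = 96889010407/549755813888
P(X=1) = 179936733613/549755813888
Sum = 69206436005/137438953472

P(X ≤ 1) = 69206436005/137438953472 ≈ 50.35%


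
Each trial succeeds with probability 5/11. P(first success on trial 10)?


Geometric: P(X=10) = (1-p)^(k-1)×p = (6/11)^9×5/11 = 50388480/25937424601

P(X=10) = 50388480/25937424601 ≈ 0.19%


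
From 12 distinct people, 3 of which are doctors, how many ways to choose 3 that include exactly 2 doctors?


Choose 2 of the 3 doctors and 1 of the other 9 people:
C(3,2)×C(9,1) = 3×9 = 27

27


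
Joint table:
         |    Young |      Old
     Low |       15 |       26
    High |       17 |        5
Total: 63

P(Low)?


P(Low) = (15+26)/63 = 41/63

P(Low) = 41/63 ≈ 65.08%


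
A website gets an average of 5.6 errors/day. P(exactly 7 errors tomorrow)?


Poisson(λ=5.6): P(X=7) = e^(-λ)×λ^k/k!
= e^(-5.6) × 5.6^7 / 7!
≈ 0.003697863716 × 172709.484954 / 5040 ≈ 0.126717

P(X=7) ≈ 0.126717 ≈ 12.67%


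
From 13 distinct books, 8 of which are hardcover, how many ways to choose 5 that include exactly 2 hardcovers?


Choose 2 of the 8 hardcovers and 3 of the other 5 books:
C(8,2)×C(5,3) = 28×10 = 280

280


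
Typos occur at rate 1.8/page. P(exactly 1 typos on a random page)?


Poisson(λ=1.8): P(X=1) = e^(-λ)×λ^k/k!
= e^(-1.8) × 1.8^1 / 1!
≈ 0.1652988882 × 1.8 / 1 ≈ 0.297538

P(X=1) ≈ 0.297538 ≈ 29.75%


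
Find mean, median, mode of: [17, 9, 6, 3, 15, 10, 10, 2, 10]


Sorted: [2, 3, 6, 9, 10, 10, 10, 15, 17]
Mean = 82/9
Median = 10
Freq: {17: 1, 9: 1, 6: 1, 3: 1, 15: 1, 10: 3, 2: 1}
Mode: [10]

Mean=82/9, Median=10, Mode=10


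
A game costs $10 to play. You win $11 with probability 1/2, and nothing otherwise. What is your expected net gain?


E[gain] = (11-10)×1/2 + (-10)×1/2
= 1/2 - 5 = -9/2

Expected net gain = $-9/2 ≈ $-4.50


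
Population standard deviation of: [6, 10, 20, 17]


Mean = 53/4
  (6-53/4)²=841/16
  (10-53/4)²=169/16
  (20-53/4)²=729/16
  (17-53/4)²=225/16
Σ(x-μ)² = 491/4
σ² = (491/4)/4 = 491/16

σ = √(491/16) ≈ 5.5396


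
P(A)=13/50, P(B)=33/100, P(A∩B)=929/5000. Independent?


P(A)×P(B) = 429/5000
P(A∩B) = 929/5000
Not equal → NOT independent

No, not independent


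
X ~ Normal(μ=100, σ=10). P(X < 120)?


z = (120-100)/10 = 2.0
P(Z < 2.0) = 0.9772

P(X < 120) ≈ 0.9772


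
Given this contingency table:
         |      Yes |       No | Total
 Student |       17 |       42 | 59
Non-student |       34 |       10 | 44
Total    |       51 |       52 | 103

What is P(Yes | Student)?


P(Yes | Student) = 17/(17+42) = 17/59

P(Yes|Student) = 17/59 ≈ 28.81%


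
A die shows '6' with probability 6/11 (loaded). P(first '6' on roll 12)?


Geometric: P(X=12) = (1-p)^(k-1)×p = (5/11)^11×6/11 = 292968750/3138428376721

P(X=12) = 292968750/3138428376721 ≈ 0.01%


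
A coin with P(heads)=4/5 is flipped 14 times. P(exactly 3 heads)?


Binomial: P(X=3) = C(14,3)×p^3×(1-p)^11
= 364 × 64/125 × 1/48828125 = 23296/6103515625

P(X=3) = 23296/6103515625 ≈ 0.00%


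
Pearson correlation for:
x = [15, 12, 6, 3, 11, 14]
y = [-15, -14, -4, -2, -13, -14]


n=6, Σx=61, Σy=-62, Σxy=-762, Σx²=731, Σy²=806
r = (6×(-762) - 61×(-62))/√((6×731 - 61²)(6×806 - (-62)²))
= -790/√(665×992) = -790/√659680 ≈ -790/812.2069 ≈ -0.9727

r ≈ -0.9727


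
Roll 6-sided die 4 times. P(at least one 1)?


P(no 1)^4 = (5/6)^4 = 625/1296
P(≥1) = 1 - 625/1296 = 671/1296

P = 671/1296 ≈ 51.77%


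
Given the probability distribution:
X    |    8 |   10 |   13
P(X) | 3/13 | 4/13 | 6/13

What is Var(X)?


E[X] = 142/13
E[X²] = 1606/13
Var(X) = E[X²] - (E[X])² = 1606/13 - 20164/169 = 714/169

Var(X) = 714/169 ≈ 4.2249


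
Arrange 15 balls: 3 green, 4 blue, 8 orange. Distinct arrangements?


15!/(3!×4!×8!) = 225225

225225


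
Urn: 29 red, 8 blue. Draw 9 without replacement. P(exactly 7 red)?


Hypergeometric: C(29,7)×C(8,2)/C(37,9)
= 1560780×28/124403620 = 75348/214489

P(X=7) = 75348/214489 ≈ 35.13%


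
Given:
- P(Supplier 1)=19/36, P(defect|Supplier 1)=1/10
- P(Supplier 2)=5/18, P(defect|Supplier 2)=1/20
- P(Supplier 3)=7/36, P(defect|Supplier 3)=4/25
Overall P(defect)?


P(B) = Σ P(B|Aᵢ)×P(Aᵢ)
  1/10×19/36 = 19/360
  1/20×5/18 = 1/72
  4/25×7/36 = 7/225
Sum = 22/225

P(defect) = 22/225 ≈ 9.78%


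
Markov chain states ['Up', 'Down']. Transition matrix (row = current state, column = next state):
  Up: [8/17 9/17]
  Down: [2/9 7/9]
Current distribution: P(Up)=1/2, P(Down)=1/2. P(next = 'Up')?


P(next=Up) = Σᵢ P(now=i)×P(i→Up)
= 1/2×8/17 + 1/2×2/9
= 4/17 + 1/9 = 53/153

P = 53/153 ≈ 0.3464
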